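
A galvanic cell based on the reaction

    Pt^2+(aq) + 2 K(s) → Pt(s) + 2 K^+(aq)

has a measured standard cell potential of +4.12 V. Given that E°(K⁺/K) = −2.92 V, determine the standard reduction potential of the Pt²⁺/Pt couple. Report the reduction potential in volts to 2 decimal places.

+1.20 V

In the reaction as written the Pt²⁺/Pt couple is reduced (cathode) and K⁺/K is oxidized (anode), so E°cell = E°(Pt²⁺/Pt) − E°(K⁺/K).
E°(Pt²⁺/Pt) = E°cell + E°(anode) = +4.12 + (−2.92) = +1.20 V.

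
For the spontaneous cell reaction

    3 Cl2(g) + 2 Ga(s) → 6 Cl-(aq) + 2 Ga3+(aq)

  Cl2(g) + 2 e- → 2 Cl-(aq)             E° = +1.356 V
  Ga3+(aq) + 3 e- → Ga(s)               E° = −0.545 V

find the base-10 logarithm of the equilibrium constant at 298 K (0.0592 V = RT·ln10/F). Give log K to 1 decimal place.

The Cl₂/Cl⁻ couple is reduced (cathode); E°cell = +1.356 − (−0.545) = +1.901 V with n = 6.
At equilibrium E = 0, so log K = nE°cell / 0.0592 = (6)(+1.901) / 0.0592 = 192.7.

log K = 192.7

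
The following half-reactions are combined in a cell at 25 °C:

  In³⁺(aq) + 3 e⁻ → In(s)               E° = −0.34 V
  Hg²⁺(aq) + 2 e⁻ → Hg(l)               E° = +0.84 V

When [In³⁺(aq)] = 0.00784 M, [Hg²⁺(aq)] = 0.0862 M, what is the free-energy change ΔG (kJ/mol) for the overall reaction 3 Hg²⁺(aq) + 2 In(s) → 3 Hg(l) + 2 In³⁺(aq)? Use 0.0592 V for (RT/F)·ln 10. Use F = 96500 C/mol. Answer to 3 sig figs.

−689 kJ/mol

With Hg²⁺/Hg reduced at the cathode, E°cell = +0.84 − (−0.34) = +1.18 V and n = 6.
Here Q = [In³⁺(aq)]^2 / [Hg²⁺(aq)]^3 = 0.096 (log Q = −1.018), giving E = +1.18 − (0.0592/6)·(−1.018) = +1.1900 V.
ΔG = −nFE = −(6)(96500)(+1.1900) J/mol = −689 kJ/mol.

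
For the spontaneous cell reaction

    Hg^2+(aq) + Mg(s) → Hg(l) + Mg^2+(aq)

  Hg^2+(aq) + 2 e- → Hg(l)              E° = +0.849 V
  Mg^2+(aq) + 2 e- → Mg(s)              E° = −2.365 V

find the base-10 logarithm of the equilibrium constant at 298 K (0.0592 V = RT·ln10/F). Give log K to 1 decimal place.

log K = 108.6

The Hg²⁺/Hg couple is reduced (cathode); E°cell = +0.849 − (−2.365) = +3.214 V with n = 2.
At equilibrium E = 0, so log K = nE°cell / 0.0592 = (2)(+3.214) / 0.0592 = 108.6.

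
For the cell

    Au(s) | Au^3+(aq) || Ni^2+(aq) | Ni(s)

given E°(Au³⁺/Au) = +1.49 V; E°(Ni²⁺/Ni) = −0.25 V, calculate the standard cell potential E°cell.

−1.74 V

By convention the left-hand electrode in cell notation is the anode (oxidation) and the right-hand electrode is the cathode (reduction).
E°cell = E°(right) − E°(left) = −0.25 − (+1.49) = −1.74 V.
The negative sign shows that, as written, the cell would require an external voltage to drive the reaction.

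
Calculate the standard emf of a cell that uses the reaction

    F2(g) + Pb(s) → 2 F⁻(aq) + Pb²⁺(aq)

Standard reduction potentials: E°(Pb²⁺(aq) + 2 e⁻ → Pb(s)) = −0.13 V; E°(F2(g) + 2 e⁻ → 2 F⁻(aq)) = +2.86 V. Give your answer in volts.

In the reaction as written, F2(g) is reduced (cathode) and Pb²⁺(aq) is produced by oxidation at the anode.
E°cell = E°(cathode) − E°(anode) = +2.86 − (−0.13) = +2.99 V.
The positive value indicates the reaction is spontaneous as written.

+2.99 V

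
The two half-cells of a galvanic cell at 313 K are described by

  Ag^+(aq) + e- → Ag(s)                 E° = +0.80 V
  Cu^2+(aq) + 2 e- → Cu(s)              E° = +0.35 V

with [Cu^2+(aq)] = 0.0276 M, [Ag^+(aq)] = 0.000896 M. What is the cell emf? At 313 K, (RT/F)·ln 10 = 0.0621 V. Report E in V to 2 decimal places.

+0.31 V

Ag⁺/Ag is reduced (cathode, E° = +0.80 V) and Cu²⁺/Cu is oxidized (anode).
E°cell = +0.80 − (+0.35) = +0.45 V, with n = 2 electrons transferred.
Balancing gives 2 Ag^+(aq) + Cu(s) → 2 Ag(s) + Cu^2+(aq); hence Q = [Cu^2+(aq)] / [Ag^+(aq)]^2 = 3.44×10^4 (log Q = 4.536).
E = E° − (0.0621/n)·log Q = +0.45 − (0.0621/2)(4.536) = +0.31 V.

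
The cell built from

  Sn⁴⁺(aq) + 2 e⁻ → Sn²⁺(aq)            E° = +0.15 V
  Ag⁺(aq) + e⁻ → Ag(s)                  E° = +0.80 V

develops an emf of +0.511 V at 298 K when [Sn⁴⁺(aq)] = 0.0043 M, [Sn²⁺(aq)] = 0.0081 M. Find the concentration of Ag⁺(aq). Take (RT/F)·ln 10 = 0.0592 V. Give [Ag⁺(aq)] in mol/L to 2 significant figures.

0.0033 M

Ag⁺/Ag is the cathode (higher E°); E°cell = +0.80 − (+0.15) = +0.65 V with n = 2.
From the Nernst equation, log Q = n(E° − E)/0.0592 = 2·(+0.65 − (+0.511))/0.0592 = 4.696.
Balancing electrons gives 2 Ag⁺(aq) + Sn²⁺(aq) → 2 Ag(s) + Sn⁴⁺(aq); thus Q = [Sn⁴⁺(aq)] / ([Ag⁺(aq)]^2·[Sn²⁺(aq)]).
Isolating [Ag⁺(aq)] in Q = 10^{4.696} yields log [Ag⁺(aq)] = −2.486, i.e. 0.0033 M.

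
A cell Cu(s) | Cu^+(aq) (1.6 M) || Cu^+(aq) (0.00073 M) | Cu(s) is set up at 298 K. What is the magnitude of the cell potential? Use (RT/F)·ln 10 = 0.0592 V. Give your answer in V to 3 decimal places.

For a concentration cell E°cell = 0, since both electrodes use the same couple.
The compartment with the higher Cu^+(aq) concentration (1.6 M) acts as the cathode; ions are reduced there and produced at the dilute (0.00073 M) anode.
With n = 1, Ecell = −(0.0592/1)·log([dilute]/[conc]) = −(0.0592/1)·log(0.00073/1.6) = +0.198 V.

0.198 V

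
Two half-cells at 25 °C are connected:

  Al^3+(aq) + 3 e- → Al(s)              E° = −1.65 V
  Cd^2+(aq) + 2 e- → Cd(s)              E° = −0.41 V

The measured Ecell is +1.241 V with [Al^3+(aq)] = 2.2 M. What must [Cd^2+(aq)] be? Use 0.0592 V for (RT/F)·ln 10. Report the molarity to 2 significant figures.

With Cd²⁺/Cd at the cathode and Al³⁺/Al at the anode, E°cell = −0.41 − (−1.65) = +1.24 V (n = 6).
Rearranging E = E° − (0.0592/n)·log Q gives log Q = 6(+1.24 − (+1.241))/0.0592 = −0.101.
For 3 Cd^2+(aq) + 2 Al(s) → 3 Cd(s) + 2 Al^3+(aq), the reaction quotient is Q = [Al^3+(aq)]^2 / [Cd^2+(aq)]^3.
Solving for the unknown gives log [Cd^2+(aq)] = 0.262, so [Cd^2+(aq)] ≈ 1.8 M.

1.8 M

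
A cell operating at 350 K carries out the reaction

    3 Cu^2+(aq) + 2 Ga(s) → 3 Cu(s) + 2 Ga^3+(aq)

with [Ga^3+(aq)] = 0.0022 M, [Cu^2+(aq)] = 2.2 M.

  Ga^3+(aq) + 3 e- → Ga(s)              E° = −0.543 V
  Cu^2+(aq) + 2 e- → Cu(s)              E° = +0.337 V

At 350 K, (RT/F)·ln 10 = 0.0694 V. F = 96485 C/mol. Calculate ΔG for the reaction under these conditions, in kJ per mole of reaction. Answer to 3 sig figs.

−552 kJ/mol

With Cu²⁺/Cu reduced at the cathode, E°cell = +0.337 − (−0.543) = +0.880 V and n = 6.
Q = [Ga^3+(aq)]^2 / [Cu^2+(aq)]^3 = 4.55×10^−7, so log Q = −6.342 and E = +0.880 − (0.0694/6)(−6.342) = +0.9534 V.
ΔG = −nFE = −(6)(96485)(+0.9534) J/mol = −552 kJ/mol.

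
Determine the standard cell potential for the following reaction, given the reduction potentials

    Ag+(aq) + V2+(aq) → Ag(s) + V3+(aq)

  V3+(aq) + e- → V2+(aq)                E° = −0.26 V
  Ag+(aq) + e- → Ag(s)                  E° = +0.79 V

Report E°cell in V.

+1.05 V

In the reaction as written, Ag+(aq) is reduced (cathode) and V3+(aq) is produced by oxidation at the anode.
E°cell = E°(cathode) − E°(anode) = +0.79 − (−0.26) = +1.05 V.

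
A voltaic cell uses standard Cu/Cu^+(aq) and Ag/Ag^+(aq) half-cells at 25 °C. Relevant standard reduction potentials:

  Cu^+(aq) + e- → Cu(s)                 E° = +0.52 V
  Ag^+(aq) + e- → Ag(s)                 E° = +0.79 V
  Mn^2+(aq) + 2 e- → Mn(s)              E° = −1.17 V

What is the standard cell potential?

+0.27 V

Of the two couples in this cell, the one with the more positive reduction potential is reduced at the cathode: here that is Ag⁺/Ag (+0.79 V); Cu⁺/Cu (+0.52 V) is the anode.
E°cell = E°(cathode) − E°(anode) = +0.79 − (+0.52) = +0.27 V.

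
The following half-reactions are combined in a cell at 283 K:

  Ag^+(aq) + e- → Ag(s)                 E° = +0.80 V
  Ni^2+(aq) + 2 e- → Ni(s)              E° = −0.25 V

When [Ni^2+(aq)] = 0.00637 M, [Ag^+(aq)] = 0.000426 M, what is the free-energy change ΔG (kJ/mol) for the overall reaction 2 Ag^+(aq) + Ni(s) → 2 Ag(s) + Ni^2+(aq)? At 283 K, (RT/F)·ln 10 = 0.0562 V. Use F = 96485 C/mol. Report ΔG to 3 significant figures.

The standard cell potential is +0.80 − (−0.25) = +1.05 V, with n = 2 electrons in the balanced equation.
Here Q = [Ni^2+(aq)] / [Ag^+(aq)]^2 = 3.51×10^4 (log Q = 4.545), giving E = +1.05 − (0.0562/2)·(4.545) = +0.9223 V.
Finally ΔG = −nFE = −(2)(96485 C/mol)(+0.9223 V) = −178 kJ/mol.

−178 kJ/mol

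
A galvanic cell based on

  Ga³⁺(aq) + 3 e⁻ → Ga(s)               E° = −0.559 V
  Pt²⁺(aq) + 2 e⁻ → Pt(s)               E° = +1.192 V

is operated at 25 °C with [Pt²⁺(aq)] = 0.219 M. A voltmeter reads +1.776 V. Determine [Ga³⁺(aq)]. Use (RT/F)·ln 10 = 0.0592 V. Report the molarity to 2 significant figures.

0.0055 M

Pt²⁺/Pt is the cathode (higher E°); E°cell = +1.192 − (−0.559) = +1.751 V with n = 6.
Rearranging E = E° − (0.0592/n)·log Q gives log Q = 6(+1.751 − (+1.776))/0.0592 = −2.534.
For 3 Pt²⁺(aq) + 2 Ga(s) → 3 Pt(s) + 2 Ga³⁺(aq), the reaction quotient is Q = [Ga³⁺(aq)]^2 / [Pt²⁺(aq)]^3.
Substituting the known concentrations and solving, log [Ga³⁺(aq)] = −2.256 and [Ga³⁺(aq)] = 0.0055 M.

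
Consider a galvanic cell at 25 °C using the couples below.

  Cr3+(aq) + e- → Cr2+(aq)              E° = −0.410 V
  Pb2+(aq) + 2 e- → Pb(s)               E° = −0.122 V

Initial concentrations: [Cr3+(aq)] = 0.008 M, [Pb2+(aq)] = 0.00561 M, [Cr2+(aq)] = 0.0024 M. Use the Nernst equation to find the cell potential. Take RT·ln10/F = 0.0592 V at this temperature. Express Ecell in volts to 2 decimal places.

+0.19 V

The Pb²⁺/Pb couple has the more positive E°, so it is the cathode; Cr³⁺/Cr²⁺ is the anode.
E°cell = E°cat − E°an = −0.122 − (−0.410) = +0.288 V; n = 2.
The balanced reaction is Pb2+(aq) + 2 Cr2+(aq) → Pb(s) + 2 Cr3+(aq), so Q = [Cr3+(aq)]^2 / ([Pb2+(aq)]·[Cr2+(aq)]^2) = 1.98×10^3 and log Q = 3.297.
E = E° − (0.0592/n)·log Q = +0.288 − (0.0592/2)(3.297) = +0.19 V.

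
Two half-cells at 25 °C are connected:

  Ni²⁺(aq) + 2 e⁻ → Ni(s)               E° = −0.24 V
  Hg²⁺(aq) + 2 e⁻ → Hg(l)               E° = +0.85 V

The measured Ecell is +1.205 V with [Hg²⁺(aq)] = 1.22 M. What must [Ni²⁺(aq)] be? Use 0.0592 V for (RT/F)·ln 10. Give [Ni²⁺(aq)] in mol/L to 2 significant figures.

The Hg²⁺/Hg couple has the larger reduction potential, so it is the cathode: E°cell = +0.85 − (−0.24) = +1.09 V and n = 2.
Since E = E° − (0.0592/n)·log Q, log Q = n(E° − E)/0.0592 = −3.885.
Balancing electrons gives Hg²⁺(aq) + Ni(s) → Hg(l) + Ni²⁺(aq); thus Q = [Ni²⁺(aq)] / [Hg²⁺(aq)].
Substituting the known concentrations and solving, log [Ni²⁺(aq)] = −3.799 and [Ni²⁺(aq)] = 0.00016 M.

0.00016 M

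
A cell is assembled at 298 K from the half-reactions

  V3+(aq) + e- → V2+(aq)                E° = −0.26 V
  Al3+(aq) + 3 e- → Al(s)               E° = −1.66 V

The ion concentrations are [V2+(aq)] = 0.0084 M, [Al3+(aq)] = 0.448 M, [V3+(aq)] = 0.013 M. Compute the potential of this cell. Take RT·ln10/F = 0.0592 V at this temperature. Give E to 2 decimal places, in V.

The V³⁺/V²⁺ couple has the more positive E°, so it is the cathode; Al³⁺/Al is the anode.
E°cell = E°cat − E°an = −0.26 − (−1.66) = +1.40 V; n = 3.
Balancing gives 3 V3+(aq) + Al(s) → 3 V2+(aq) + Al3+(aq); hence Q = ([V2+(aq)]^3·[Al3+(aq)]) / [V3+(aq)]^3 = 0.121 (log Q = −0.918).
Applying E = E° − (RT ln10/nF)·log Q gives +1.40 − (0.0592/3)(−0.918) = +1.42 V.

+1.42 V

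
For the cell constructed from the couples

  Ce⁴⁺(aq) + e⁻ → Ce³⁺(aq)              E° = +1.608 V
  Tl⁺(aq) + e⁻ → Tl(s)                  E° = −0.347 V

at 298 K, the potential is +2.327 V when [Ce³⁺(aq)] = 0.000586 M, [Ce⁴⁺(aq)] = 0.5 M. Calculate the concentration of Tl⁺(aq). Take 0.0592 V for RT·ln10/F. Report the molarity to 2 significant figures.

The Ce⁴⁺/Ce³⁺ couple has the larger reduction potential, so it is the cathode: E°cell = +1.608 − (−0.347) = +1.955 V and n = 1.
Since E = E° − (0.0592/n)·log Q, log Q = n(E° − E)/0.0592 = −6.284.
Balancing electrons gives Ce⁴⁺(aq) + Tl(s) → Ce³⁺(aq) + Tl⁺(aq); thus Q = ([Ce³⁺(aq)]·[Tl⁺(aq)]) / [Ce⁴⁺(aq)].
Solving for the unknown gives log [Tl⁺(aq)] = −3.353, so [Tl⁺(aq)] ≈ 0.00044 M.

0.00044 M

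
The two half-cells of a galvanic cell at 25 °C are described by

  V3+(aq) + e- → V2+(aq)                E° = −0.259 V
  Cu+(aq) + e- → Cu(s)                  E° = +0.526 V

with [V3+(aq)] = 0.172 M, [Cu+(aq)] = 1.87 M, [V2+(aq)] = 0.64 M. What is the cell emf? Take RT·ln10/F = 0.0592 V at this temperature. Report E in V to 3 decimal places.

+0.835 V

Cu⁺/Cu is reduced (cathode, E° = +0.526 V) and V³⁺/V²⁺ is oxidized (anode).
The standard potential is +0.526 − (−0.259) = +0.785 V and the balanced reaction transfers n = 1 electron.
For the overall reaction Cu+(aq) + V2+(aq) → Cu(s) + V3+(aq), Q = [V3+(aq)] / ([Cu+(aq)]·[V2+(aq)]) = 0.144, giving log Q = −0.842.
E = E° − (0.0592/n)·log Q = +0.785 − (0.0592/1)(−0.842) = +0.835 V.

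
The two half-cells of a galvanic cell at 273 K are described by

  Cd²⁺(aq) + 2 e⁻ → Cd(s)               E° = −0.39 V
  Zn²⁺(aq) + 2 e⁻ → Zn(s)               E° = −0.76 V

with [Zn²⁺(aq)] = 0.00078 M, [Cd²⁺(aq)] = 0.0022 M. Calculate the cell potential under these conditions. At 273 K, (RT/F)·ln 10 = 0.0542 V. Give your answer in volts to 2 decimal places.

+0.38 V

The Cd²⁺/Cd couple has the more positive E°, so it is the cathode; Zn²⁺/Zn is the anode.
E°cell = −0.39 − (−0.76) = +0.37 V, with n = 2 electrons transferred.
Balancing gives Cd²⁺(aq) + Zn(s) → Cd(s) + Zn²⁺(aq); hence Q = [Zn²⁺(aq)] / [Cd²⁺(aq)] = 0.355 (log Q = −0.450).
Applying E = E° − (RT ln10/nF)·log Q gives +0.37 − (0.0542/2)(−0.450) = +0.38 V.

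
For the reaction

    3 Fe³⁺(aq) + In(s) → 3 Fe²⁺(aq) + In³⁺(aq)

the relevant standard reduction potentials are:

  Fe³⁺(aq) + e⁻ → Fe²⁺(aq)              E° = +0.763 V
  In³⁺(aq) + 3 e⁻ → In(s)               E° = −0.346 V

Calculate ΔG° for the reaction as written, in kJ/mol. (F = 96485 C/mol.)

In the reaction as written Fe³⁺(aq) is reduced, so the Fe³⁺/Fe²⁺ couple is the cathode and In³⁺/In is the anode.
E°cell = +0.763 − (−0.346) = +1.109 V; balancing electrons gives n = 3.
ΔG° = −nFE°cell = −(3)(96485)(+1.109) J/mol = −321 kJ/mol.

−321 kJ/mol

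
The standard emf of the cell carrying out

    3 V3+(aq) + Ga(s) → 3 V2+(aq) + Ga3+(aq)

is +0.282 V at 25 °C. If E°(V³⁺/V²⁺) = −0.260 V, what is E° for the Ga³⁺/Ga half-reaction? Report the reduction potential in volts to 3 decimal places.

In the reaction as written the V³⁺/V²⁺ couple is reduced (cathode) and Ga³⁺/Ga is oxidized (anode), so E°cell = E°(V³⁺/V²⁺) − E°(Ga³⁺/Ga).
E°(Ga³⁺/Ga) = E°(cathode) − E°cell = −0.260 − (+0.282) = −0.542 V.

−0.542 V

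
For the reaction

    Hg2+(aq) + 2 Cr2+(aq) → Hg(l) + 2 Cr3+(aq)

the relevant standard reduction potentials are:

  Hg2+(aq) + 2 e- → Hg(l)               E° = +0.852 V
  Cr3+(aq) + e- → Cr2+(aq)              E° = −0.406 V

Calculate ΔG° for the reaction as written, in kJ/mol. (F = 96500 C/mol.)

In the reaction as written Hg2+(aq) is reduced, so the Hg²⁺/Hg couple is the cathode and Cr³⁺/Cr²⁺ is the anode.
E°cell = +0.852 − (−0.406) = +1.258 V; balancing electrons gives n = 2.
ΔG° = −nFE°cell = −(2)(96500)(+1.258) J/mol = −243 kJ/mol.

−243 kJ/mol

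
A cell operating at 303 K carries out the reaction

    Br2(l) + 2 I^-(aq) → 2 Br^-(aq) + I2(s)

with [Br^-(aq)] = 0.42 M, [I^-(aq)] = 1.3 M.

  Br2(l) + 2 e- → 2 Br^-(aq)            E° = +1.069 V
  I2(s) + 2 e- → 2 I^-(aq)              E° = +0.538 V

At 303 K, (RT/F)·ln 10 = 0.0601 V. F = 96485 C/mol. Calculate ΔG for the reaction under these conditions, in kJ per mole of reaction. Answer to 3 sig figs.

−108 kJ/mol

E°cell = +1.069 − (+0.538) = +0.531 V; the balanced reaction transfers n = 2 electrons.
The reaction quotient is [Br^-(aq)]^2 / [I^-(aq)]^2 = 0.104; by Nernst, E = +0.531 − (0.0601/2)(−0.981) = +0.5605 V.
ΔG = −nFE = −(2)(96485)(+0.5605) J/mol = −108 kJ/mol.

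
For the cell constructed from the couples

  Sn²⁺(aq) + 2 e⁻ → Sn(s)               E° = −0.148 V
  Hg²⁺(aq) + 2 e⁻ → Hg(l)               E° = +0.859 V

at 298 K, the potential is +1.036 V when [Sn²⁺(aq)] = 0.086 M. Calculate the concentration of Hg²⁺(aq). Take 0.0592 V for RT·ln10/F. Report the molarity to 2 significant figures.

0.82 M

With Hg²⁺/Hg at the cathode and Sn²⁺/Sn at the anode, E°cell = +0.859 − (−0.148) = +1.007 V (n = 2).
From the Nernst equation, log Q = n(E° − E)/0.0592 = 2·(+1.007 − (+1.036))/0.0592 = −0.980.
The balanced reaction is Hg²⁺(aq) + Sn(s) → Hg(l) + Sn²⁺(aq), so Q = [Sn²⁺(aq)] / [Hg²⁺(aq)].
Isolating [Hg²⁺(aq)] in Q = 10^{−0.980} yields log [Hg²⁺(aq)] = −0.086, i.e. 0.82 M.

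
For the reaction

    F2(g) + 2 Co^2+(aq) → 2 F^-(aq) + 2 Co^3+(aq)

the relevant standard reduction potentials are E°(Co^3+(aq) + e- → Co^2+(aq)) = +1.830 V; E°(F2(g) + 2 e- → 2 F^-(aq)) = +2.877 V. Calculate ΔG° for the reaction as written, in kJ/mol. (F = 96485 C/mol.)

−202 kJ/mol

In the reaction as written F2(g) is reduced, so the F₂/F⁻ couple is the cathode and Co³⁺/Co²⁺ is the anode.
E°cell = +2.877 − (+1.830) = +1.047 V; balancing electrons gives n = 2.
ΔG° = −nFE°cell = −(2)(96485)(+1.047) J/mol = −202 kJ/mol.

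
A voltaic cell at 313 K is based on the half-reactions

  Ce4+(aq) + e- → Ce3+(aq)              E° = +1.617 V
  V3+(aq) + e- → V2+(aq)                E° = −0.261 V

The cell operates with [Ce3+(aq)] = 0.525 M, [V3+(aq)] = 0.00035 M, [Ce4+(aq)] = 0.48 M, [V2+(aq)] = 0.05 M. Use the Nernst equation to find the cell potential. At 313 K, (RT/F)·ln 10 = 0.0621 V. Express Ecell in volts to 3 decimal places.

Since E°(Ce⁴⁺/Ce³⁺) > E°(V³⁺/V²⁺), Ce⁴⁺/Ce³⁺ serves as the cathode.
E°cell = E°cat − E°an = +1.617 − (−0.261) = +1.878 V; n = 1.
The balanced reaction is Ce4+(aq) + V2+(aq) → Ce3+(aq) + V3+(aq), so Q = ([Ce3+(aq)]·[V3+(aq)]) / ([Ce4+(aq)]·[V2+(aq)]) = 0.00766 and log Q = −2.116.
Applying E = E° − (RT ln10/nF)·log Q gives +1.878 − (0.0621/1)(−2.116) = +2.009 V.

+2.009 V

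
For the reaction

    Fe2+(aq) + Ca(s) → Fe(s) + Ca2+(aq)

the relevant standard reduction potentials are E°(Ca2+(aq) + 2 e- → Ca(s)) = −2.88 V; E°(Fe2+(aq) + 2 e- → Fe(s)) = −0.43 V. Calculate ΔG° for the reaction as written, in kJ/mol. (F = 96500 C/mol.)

In the reaction as written Fe2+(aq) is reduced, so the Fe²⁺/Fe couple is the cathode and Ca²⁺/Ca is the anode.
E°cell = −0.43 − (−2.88) = +2.45 V; balancing electrons gives n = 2.
ΔG° = −nFE°cell = −(2)(96500)(+2.45) J/mol = −473 kJ/mol.

−473 kJ/mol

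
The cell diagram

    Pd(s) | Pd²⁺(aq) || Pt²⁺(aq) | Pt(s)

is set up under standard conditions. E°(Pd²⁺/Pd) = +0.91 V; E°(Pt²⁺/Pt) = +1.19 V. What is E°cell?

+0.28 V

By convention the left-hand electrode in cell notation is the anode (oxidation) and the right-hand electrode is the cathode (reduction).
E°cell = E°(right) − E°(left) = +1.19 − (+0.91) = +0.28 V.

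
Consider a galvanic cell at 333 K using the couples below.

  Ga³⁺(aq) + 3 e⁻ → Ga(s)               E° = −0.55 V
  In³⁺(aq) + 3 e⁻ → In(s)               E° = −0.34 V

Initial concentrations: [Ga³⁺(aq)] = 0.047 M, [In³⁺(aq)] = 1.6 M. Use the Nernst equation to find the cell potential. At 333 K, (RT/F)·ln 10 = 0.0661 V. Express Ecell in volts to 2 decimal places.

+0.24 V

Since E°(In³⁺/In) > E°(Ga³⁺/Ga), In³⁺/In serves as the cathode.
The standard potential is −0.34 − (−0.55) = +0.21 V and the balanced reaction transfers n = 3 electrons.
For the overall reaction In³⁺(aq) + Ga(s) → In(s) + Ga³⁺(aq), Q = [Ga³⁺(aq)] / [In³⁺(aq)] = 0.0294, giving log Q = −1.532.
By the Nernst equation, E = +0.21 − (0.0661/3)·(−1.532) = +0.24 V.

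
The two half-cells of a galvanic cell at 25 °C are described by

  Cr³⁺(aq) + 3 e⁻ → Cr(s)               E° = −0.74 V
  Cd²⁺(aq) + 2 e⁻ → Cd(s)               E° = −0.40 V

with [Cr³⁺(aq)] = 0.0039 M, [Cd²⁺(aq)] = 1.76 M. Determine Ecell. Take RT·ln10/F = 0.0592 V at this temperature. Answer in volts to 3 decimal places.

+0.395 V

Cd²⁺/Cd is reduced (cathode, E° = −0.40 V) and Cr³⁺/Cr is oxidized (anode).
E°cell = −0.40 − (−0.74) = +0.34 V, with n = 6 electrons transferred.
The balanced reaction is 3 Cd²⁺(aq) + 2 Cr(s) → 3 Cd(s) + 2 Cr³⁺(aq), so Q = [Cr³⁺(aq)]^2 / [Cd²⁺(aq)]^3 = 2.79×10^−6 and log Q = −5.554.
Applying E = E° − (RT ln10/nF)·log Q gives +0.34 − (0.0592/6)(−5.554) = +0.395 V.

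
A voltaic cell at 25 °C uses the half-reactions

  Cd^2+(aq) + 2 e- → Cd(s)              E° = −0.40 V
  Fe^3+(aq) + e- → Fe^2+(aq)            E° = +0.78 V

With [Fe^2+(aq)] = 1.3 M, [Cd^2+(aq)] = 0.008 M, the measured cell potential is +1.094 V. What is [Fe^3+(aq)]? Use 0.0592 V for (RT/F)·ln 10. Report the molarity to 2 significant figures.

With Fe³⁺/Fe²⁺ at the cathode and Cd²⁺/Cd at the anode, E°cell = +0.78 − (−0.40) = +1.18 V (n = 2).
Rearranging E = E° − (0.0592/n)·log Q gives log Q = 2(+1.18 − (+1.094))/0.0592 = 2.905.
For 2 Fe^3+(aq) + Cd(s) → 2 Fe^2+(aq) + Cd^2+(aq), the reaction quotient is Q = ([Fe^2+(aq)]^2·[Cd^2+(aq)]) / [Fe^3+(aq)]^2.
Solving for the unknown gives log [Fe^3+(aq)] = −2.387, so [Fe^3+(aq)] ≈ 0.0041 M.

0.0041 M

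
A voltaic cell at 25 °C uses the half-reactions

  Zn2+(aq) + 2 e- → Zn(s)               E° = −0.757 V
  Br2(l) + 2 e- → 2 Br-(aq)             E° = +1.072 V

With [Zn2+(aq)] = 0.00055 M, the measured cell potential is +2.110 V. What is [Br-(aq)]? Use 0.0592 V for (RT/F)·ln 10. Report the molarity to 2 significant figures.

0.00076 M

Br₂/Br⁻ is the cathode (higher E°); E°cell = +1.072 − (−0.757) = +1.829 V with n = 2.
Since E = E° − (0.0592/n)·log Q, log Q = n(E° − E)/0.0592 = −9.493.
The balanced reaction is Br2(l) + Zn(s) → 2 Br-(aq) + Zn2+(aq), so Q = [Br-(aq)]^2·[Zn2+(aq)].
Substituting the known concentrations and solving, log [Br-(aq)] = −3.117 and [Br-(aq)] = 0.00076 M.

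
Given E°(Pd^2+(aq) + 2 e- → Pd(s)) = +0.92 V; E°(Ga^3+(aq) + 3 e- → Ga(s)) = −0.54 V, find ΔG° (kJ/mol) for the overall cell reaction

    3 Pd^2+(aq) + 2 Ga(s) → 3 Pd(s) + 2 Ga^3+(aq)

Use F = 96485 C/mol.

−845 kJ/mol

In the reaction as written Pd^2+(aq) is reduced, so the Pd²⁺/Pd couple is the cathode and Ga³⁺/Ga is the anode.
E°cell = +0.92 − (−0.54) = +1.46 V; balancing electrons gives n = 6.
ΔG° = −nFE°cell = −(6)(96485)(+1.46) J/mol = −845 kJ/mol.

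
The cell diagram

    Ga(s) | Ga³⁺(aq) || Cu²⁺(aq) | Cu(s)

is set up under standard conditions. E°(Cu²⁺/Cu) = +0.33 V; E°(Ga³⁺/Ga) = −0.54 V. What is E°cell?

By convention the left-hand electrode in cell notation is the anode (oxidation) and the right-hand electrode is the cathode (reduction).
E°cell = E°(right) − E°(left) = +0.33 − (−0.54) = +0.87 V.

+0.87 V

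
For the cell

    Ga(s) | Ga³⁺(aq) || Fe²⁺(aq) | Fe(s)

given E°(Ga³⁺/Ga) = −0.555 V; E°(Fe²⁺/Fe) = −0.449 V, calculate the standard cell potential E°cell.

+0.106 V

By convention the left-hand electrode in cell notation is the anode (oxidation) and the right-hand electrode is the cathode (reduction).
E°cell = E°(right) − E°(left) = −0.449 − (−0.555) = +0.106 V.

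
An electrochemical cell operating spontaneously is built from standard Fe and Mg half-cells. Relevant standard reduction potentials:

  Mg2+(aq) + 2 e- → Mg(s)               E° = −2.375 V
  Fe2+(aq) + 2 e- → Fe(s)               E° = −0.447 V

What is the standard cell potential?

+1.928 V

The Fe²⁺/Fe couple has the higher E°, so Fe ion is reduced (cathode) and Mg is oxidized (anode).
E°cell = E°(cathode) − E°(anode) = −0.447 − (−2.375) = +1.928 V.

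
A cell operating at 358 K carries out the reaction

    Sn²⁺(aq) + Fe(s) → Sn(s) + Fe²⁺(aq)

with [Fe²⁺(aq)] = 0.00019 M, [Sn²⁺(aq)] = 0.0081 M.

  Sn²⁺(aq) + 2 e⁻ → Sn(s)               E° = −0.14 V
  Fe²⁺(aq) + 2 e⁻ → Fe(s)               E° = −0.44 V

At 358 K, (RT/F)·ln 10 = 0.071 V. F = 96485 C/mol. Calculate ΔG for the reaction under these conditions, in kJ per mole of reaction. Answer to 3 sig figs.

−69.1 kJ/mol

E°cell = −0.14 − (−0.44) = +0.30 V; the balanced reaction transfers n = 2 electrons.
Q = [Fe²⁺(aq)] / [Sn²⁺(aq)] = 0.0235, so log Q = −1.630 and E = +0.30 − (0.071/2)(−1.630) = +0.3579 V.
Finally ΔG = −nFE = −(2)(96485 C/mol)(+0.3579 V) = −69.1 kJ/mol.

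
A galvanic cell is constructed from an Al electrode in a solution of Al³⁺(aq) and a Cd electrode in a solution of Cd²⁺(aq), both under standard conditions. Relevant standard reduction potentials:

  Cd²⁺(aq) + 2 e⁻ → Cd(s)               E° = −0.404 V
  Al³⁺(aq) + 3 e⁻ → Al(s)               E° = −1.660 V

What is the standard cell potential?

+1.256 V

Of the two couples in this cell, the one with the more positive reduction potential is reduced at the cathode: here that is Cd²⁺/Cd (−0.404 V); Al³⁺/Al (−1.660 V) is the anode.
E°cell = E°(cathode) − E°(anode) = −0.404 − (−1.660) = +1.256 V.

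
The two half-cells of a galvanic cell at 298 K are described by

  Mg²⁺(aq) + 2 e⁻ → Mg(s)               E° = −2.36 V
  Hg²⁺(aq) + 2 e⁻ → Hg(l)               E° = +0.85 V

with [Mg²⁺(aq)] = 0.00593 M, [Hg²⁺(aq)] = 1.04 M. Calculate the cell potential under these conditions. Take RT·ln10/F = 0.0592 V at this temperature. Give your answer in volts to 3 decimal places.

+3.276 V

Since E°(Hg²⁺/Hg) > E°(Mg²⁺/Mg), Hg²⁺/Hg serves as the cathode.
E°cell = +0.85 − (−2.36) = +3.21 V, with n = 2 electrons transferred.
Balancing gives Hg²⁺(aq) + Mg(s) → Hg(l) + Mg²⁺(aq); hence Q = [Mg²⁺(aq)] / [Hg²⁺(aq)] = 0.0057 (log Q = −2.244).
By the Nernst equation, E = +3.21 − (0.0592/2)·(−2.244) = +3.276 V.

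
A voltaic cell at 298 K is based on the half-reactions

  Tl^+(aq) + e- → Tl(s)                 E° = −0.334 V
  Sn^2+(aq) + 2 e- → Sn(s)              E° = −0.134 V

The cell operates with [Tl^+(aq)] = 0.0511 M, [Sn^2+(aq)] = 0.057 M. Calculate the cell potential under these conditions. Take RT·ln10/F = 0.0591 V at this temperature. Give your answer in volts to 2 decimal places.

The Sn²⁺/Sn couple has the more positive E°, so it is the cathode; Tl⁺/Tl is the anode.
The standard potential is −0.134 − (−0.334) = +0.200 V and the balanced reaction transfers n = 2 electrons.
Balancing gives Sn^2+(aq) + 2 Tl(s) → Sn(s) + 2 Tl^+(aq); hence Q = [Tl^+(aq)]^2 / [Sn^2+(aq)] = 0.0458 (log Q = −1.339).
By the Nernst equation, E = +0.200 − (0.0591/2)·(−1.339) = +0.24 V.

+0.24 V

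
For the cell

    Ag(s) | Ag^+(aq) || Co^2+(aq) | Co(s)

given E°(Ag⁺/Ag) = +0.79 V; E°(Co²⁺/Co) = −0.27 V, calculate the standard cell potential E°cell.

By convention the left-hand electrode in cell notation is the anode (oxidation) and the right-hand electrode is the cathode (reduction).
E°cell = E°(right) − E°(left) = −0.27 − (+0.79) = −1.06 V.
The negative sign shows that, as written, the cell would require an external voltage to drive the reaction.

−1.06 V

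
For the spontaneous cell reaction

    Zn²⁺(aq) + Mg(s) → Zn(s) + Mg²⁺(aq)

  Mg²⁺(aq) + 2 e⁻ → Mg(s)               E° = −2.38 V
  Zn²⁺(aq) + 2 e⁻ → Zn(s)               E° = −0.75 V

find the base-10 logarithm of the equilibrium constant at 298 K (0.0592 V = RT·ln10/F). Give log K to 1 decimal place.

log K = 55.1

The Zn²⁺/Zn couple is reduced (cathode); E°cell = −0.75 − (−2.38) = +1.63 V with n = 2.
At equilibrium E = 0, so log K = nE°cell / 0.0592 = (2)(+1.63) / 0.0592 = 55.1.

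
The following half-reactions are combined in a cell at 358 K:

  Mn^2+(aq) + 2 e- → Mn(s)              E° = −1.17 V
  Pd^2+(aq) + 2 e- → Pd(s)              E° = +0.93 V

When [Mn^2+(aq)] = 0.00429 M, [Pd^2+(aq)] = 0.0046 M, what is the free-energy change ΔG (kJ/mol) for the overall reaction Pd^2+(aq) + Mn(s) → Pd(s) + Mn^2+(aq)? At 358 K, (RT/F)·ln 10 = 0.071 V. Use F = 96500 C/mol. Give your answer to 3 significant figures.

−406 kJ/mol

The standard cell potential is +0.93 − (−1.17) = +2.10 V, with n = 2 electrons in the balanced equation.
Here Q = [Mn^2+(aq)] / [Pd^2+(aq)] = 0.933 (log Q = −0.030), giving E = +2.10 − (0.071/2)·(−0.030) = +2.1011 V.
ΔG = −nFE = −(2)(96500)(+2.1011) J/mol = −406 kJ/mol.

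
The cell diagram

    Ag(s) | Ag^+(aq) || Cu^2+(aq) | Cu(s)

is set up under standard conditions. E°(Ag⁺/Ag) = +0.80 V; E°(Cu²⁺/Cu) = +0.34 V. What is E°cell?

−0.46 V

By convention the left-hand electrode in cell notation is the anode (oxidation) and the right-hand electrode is the cathode (reduction).
E°cell = E°(right) − E°(left) = +0.34 − (+0.80) = −0.46 V.
The negative sign shows that, as written, the cell would require an external voltage to drive the reaction.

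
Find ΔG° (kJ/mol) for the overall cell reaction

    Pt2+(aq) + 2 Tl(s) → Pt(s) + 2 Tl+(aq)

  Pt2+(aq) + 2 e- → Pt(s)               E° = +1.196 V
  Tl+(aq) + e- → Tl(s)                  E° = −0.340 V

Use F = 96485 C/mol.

−296 kJ/mol

In the reaction as written Pt2+(aq) is reduced, so the Pt²⁺/Pt couple is the cathode and Tl⁺/Tl is the anode.
E°cell = +1.196 − (−0.340) = +1.536 V; balancing electrons gives n = 2.
ΔG° = −nFE°cell = −(2)(96485)(+1.536) J/mol = −296 kJ/mol.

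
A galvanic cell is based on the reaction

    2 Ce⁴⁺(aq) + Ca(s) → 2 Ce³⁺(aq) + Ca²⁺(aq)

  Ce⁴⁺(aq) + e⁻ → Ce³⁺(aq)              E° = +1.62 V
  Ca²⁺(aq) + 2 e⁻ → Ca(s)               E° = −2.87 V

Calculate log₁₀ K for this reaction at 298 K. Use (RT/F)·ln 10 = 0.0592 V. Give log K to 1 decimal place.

The Ce⁴⁺/Ce³⁺ couple is reduced (cathode); E°cell = +1.62 − (−2.87) = +4.49 V with n = 2.
At equilibrium E = 0, so log K = nE°cell / 0.0592 = (2)(+4.49) / 0.0592 = 151.7.

log K = 151.7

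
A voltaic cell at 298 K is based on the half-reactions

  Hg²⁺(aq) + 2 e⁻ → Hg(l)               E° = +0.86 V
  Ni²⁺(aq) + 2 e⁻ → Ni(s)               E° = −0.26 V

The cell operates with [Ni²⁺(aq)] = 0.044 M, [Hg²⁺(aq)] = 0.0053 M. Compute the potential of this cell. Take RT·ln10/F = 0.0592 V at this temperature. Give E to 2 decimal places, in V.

Hg²⁺/Hg is reduced (cathode, E° = +0.86 V) and Ni²⁺/Ni is oxidized (anode).
The standard potential is +0.86 − (−0.26) = +1.12 V and the balanced reaction transfers n = 2 electrons.
For the overall reaction Hg²⁺(aq) + Ni(s) → Hg(l) + Ni²⁺(aq), Q = [Ni²⁺(aq)] / [Hg²⁺(aq)] = 8.3, giving log Q = 0.919.
E = E° − (0.0592/n)·log Q = +1.12 − (0.0592/2)(0.919) = +1.09 V.

+1.09 V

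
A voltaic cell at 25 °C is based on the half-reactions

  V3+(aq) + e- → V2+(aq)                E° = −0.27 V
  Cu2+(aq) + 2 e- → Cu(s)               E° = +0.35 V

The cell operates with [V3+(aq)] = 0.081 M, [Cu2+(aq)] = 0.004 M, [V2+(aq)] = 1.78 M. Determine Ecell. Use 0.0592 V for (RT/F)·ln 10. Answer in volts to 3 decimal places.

+0.628 V

Cu²⁺/Cu is reduced (cathode, E° = +0.35 V) and V³⁺/V²⁺ is oxidized (anode).
The standard potential is +0.35 − (−0.27) = +0.62 V and the balanced reaction transfers n = 2 electrons.
Balancing gives Cu2+(aq) + 2 V2+(aq) → Cu(s) + 2 V3+(aq); hence Q = [V3+(aq)]^2 / ([Cu2+(aq)]·[V2+(aq)]^2) = 0.518 (log Q = −0.286).
By the Nernst equation, E = +0.62 − (0.0592/2)·(−0.286) = +0.628 V.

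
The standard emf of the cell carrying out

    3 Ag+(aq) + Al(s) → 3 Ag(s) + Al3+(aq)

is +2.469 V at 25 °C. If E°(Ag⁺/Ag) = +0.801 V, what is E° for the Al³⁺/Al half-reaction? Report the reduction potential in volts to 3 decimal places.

In the reaction as written the Ag⁺/Ag couple is reduced (cathode) and Al³⁺/Al is oxidized (anode), so E°cell = E°(Ag⁺/Ag) − E°(Al³⁺/Al).
E°(Al³⁺/Al) = E°(cathode) − E°cell = +0.801 − (+2.469) = −1.668 V.

−1.668 V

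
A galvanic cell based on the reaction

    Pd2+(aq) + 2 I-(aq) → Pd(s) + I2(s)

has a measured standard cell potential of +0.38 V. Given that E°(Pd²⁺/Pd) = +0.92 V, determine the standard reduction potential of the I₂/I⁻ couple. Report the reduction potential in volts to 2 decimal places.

+0.54 V

In the reaction as written the Pd²⁺/Pd couple is reduced (cathode) and I₂/I⁻ is oxidized (anode), so E°cell = E°(Pd²⁺/Pd) − E°(I₂/I⁻).
E°(I₂/I⁻) = E°(cathode) − E°cell = +0.92 − (+0.38) = +0.54 V.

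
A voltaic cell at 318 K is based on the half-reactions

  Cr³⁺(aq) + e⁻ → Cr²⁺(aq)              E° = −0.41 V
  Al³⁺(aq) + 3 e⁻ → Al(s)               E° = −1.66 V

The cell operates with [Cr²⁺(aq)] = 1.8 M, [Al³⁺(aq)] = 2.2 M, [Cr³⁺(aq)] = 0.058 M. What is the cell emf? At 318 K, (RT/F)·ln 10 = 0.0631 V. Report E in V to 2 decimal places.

+1.15 V

Since E°(Cr³⁺/Cr²⁺) > E°(Al³⁺/Al), Cr³⁺/Cr²⁺ serves as the cathode.
E°cell = E°cat − E°an = −0.41 − (−1.66) = +1.25 V; n = 3.
Balancing gives 3 Cr³⁺(aq) + Al(s) → 3 Cr²⁺(aq) + Al³⁺(aq); hence Q = ([Cr²⁺(aq)]^3·[Al³⁺(aq)]) / [Cr³⁺(aq)]^3 = 6.58×10^4 (log Q = 4.818).
By the Nernst equation, E = +1.25 − (0.0631/3)·(4.818) = +1.15 V.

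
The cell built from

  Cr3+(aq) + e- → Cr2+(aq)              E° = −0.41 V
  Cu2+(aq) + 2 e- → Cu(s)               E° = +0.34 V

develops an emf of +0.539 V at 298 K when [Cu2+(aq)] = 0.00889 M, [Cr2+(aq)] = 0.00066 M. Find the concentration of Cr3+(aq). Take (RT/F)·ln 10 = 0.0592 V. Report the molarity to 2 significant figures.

Cu²⁺/Cu is the cathode (higher E°); E°cell = +0.34 − (−0.41) = +0.75 V with n = 2.
From the Nernst equation, log Q = n(E° − E)/0.0592 = 2·(+0.75 − (+0.539))/0.0592 = 7.128.
Balancing electrons gives Cu2+(aq) + 2 Cr2+(aq) → Cu(s) + 2 Cr3+(aq); thus Q = [Cr3+(aq)]^2 / ([Cu2+(aq)]·[Cr2+(aq)]^2).
Isolating [Cr3+(aq)] in Q = 10^{7.128} yields log [Cr3+(aq)] = −0.642, i.e. 0.23 M.

0.23 M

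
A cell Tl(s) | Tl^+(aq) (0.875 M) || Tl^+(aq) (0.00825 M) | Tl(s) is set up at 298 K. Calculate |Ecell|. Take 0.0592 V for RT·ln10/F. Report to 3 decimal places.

For a concentration cell E°cell = 0, since both electrodes use the same couple.
The compartment with the higher Tl^+(aq) concentration (0.875 M) acts as the cathode; ions are reduced there and produced at the dilute (0.00825 M) anode.
With n = 1, Ecell = −(0.0592/1)·log([dilute]/[conc]) = −(0.0592/1)·log(0.00825/0.875) = +0.120 V.

0.120 V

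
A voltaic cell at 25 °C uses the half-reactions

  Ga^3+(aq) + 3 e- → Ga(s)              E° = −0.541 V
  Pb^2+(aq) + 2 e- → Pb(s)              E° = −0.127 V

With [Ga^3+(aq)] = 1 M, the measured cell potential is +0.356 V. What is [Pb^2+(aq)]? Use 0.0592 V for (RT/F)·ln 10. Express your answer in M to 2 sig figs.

0.011 M

The Pb²⁺/Pb couple has the larger reduction potential, so it is the cathode: E°cell = −0.127 − (−0.541) = +0.414 V and n = 6.
From the Nernst equation, log Q = n(E° − E)/0.0592 = 6·(+0.414 − (+0.356))/0.0592 = 5.878.
The balanced reaction is 3 Pb^2+(aq) + 2 Ga(s) → 3 Pb(s) + 2 Ga^3+(aq), so Q = [Ga^3+(aq)]^2 / [Pb^2+(aq)]^3.
Solving for the unknown gives log [Pb^2+(aq)] = −1.959, so [Pb^2+(aq)] ≈ 0.011 M.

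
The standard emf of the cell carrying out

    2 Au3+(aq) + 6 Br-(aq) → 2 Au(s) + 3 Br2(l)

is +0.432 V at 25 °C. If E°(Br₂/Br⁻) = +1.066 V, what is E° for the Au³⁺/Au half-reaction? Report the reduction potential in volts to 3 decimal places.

+1.498 V

In the reaction as written the Au³⁺/Au couple is reduced (cathode) and Br₂/Br⁻ is oxidized (anode), so E°cell = E°(Au³⁺/Au) − E°(Br₂/Br⁻).
E°(Au³⁺/Au) = E°cell + E°(anode) = +0.432 + (+1.066) = +1.498 V.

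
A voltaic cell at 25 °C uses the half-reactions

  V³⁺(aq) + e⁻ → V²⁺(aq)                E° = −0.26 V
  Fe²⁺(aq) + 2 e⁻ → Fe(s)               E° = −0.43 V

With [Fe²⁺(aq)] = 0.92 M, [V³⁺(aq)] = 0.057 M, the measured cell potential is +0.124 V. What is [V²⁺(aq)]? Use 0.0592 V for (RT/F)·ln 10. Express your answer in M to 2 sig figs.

0.36 M

V³⁺/V²⁺ is the cathode (higher E°); E°cell = −0.26 − (−0.43) = +0.17 V with n = 2.
From the Nernst equation, log Q = n(E° − E)/0.0592 = 2·(+0.17 − (+0.124))/0.0592 = 1.554.
Balancing electrons gives 2 V³⁺(aq) + Fe(s) → 2 V²⁺(aq) + Fe²⁺(aq); thus Q = ([V²⁺(aq)]^2·[Fe²⁺(aq)]) / [V³⁺(aq)]^2.
Isolating [V²⁺(aq)] in Q = 10^{1.554} yields log [V²⁺(aq)] = −0.449, i.e. 0.36 M.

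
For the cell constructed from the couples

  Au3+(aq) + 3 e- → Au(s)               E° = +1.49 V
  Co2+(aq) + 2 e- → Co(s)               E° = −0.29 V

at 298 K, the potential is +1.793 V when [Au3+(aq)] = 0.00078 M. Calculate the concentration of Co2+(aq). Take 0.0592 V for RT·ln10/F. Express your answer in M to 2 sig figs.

0.0031 M

Au³⁺/Au is the cathode (higher E°); E°cell = +1.49 − (−0.29) = +1.78 V with n = 6.
From the Nernst equation, log Q = n(E° − E)/0.0592 = 6·(+1.78 − (+1.793))/0.0592 = −1.318.
For 2 Au3+(aq) + 3 Co(s) → 2 Au(s) + 3 Co2+(aq), the reaction quotient is Q = [Co2+(aq)]^3 / [Au3+(aq)]^2.
Isolating [Co2+(aq)] in Q = 10^{−1.318} yields log [Co2+(aq)] = −2.511, i.e. 0.0031 M.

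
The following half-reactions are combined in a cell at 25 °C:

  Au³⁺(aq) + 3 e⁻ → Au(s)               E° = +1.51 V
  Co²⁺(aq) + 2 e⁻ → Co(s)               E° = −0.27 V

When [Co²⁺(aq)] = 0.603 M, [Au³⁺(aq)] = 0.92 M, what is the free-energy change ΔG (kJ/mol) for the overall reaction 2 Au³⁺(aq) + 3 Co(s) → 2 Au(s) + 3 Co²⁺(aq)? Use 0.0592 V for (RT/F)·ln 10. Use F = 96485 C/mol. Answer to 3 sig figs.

−1030 kJ/mol

The standard cell potential is +1.51 − (−0.27) = +1.78 V, with n = 6 electrons in the balanced equation.
Here Q = [Co²⁺(aq)]^3 / [Au³⁺(aq)]^2 = 0.259 (log Q = −0.587), giving E = +1.78 − (0.0592/6)·(−0.587) = +1.7858 V.
ΔG = −nFE = −(6)(96485)(+1.7858) J/mol = −1030 kJ/mol.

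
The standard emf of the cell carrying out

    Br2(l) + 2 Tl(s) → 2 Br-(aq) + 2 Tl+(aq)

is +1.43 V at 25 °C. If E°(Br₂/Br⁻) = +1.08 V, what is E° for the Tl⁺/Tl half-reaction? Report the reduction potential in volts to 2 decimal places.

In the reaction as written the Br₂/Br⁻ couple is reduced (cathode) and Tl⁺/Tl is oxidized (anode), so E°cell = E°(Br₂/Br⁻) − E°(Tl⁺/Tl).
E°(Tl⁺/Tl) = E°(cathode) − E°cell = +1.08 − (+1.43) = −0.35 V.

−0.35 V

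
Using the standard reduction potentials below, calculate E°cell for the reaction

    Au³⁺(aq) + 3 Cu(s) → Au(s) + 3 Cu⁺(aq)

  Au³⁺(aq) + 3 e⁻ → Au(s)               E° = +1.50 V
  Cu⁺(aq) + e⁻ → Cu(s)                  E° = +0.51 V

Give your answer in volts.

+0.99 V

In the reaction as written, Au³⁺(aq) is reduced (cathode) and Cu⁺(aq) is produced by oxidation at the anode.
E°cell = E°(cathode) − E°(anode) = +1.50 − (+0.51) = +0.99 V.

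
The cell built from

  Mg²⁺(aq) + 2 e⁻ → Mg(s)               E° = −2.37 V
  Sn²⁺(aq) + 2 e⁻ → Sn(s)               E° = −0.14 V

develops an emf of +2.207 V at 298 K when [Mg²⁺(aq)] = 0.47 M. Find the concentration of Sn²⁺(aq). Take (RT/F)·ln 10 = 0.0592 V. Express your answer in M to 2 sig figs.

0.079 M

With Sn²⁺/Sn at the cathode and Mg²⁺/Mg at the anode, E°cell = −0.14 − (−2.37) = +2.23 V (n = 2).
Since E = E° − (0.0592/n)·log Q, log Q = n(E° − E)/0.0592 = 0.777.
For Sn²⁺(aq) + Mg(s) → Sn(s) + Mg²⁺(aq), the reaction quotient is Q = [Mg²⁺(aq)] / [Sn²⁺(aq)].
Isolating [Sn²⁺(aq)] in Q = 10^{0.777} yields log [Sn²⁺(aq)] = −1.105, i.e. 0.079 M.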